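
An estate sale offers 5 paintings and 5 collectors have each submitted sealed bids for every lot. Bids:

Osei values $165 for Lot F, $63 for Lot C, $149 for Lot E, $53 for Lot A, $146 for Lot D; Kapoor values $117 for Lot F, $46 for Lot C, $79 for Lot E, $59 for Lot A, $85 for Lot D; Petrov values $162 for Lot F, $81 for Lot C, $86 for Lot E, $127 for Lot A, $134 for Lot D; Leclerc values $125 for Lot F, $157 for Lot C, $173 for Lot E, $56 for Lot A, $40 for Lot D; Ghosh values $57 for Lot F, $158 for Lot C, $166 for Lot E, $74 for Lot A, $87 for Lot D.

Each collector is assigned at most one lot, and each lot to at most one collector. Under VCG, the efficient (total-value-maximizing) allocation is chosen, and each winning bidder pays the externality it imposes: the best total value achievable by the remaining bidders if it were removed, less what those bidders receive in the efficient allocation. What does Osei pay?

Efficient allocation: Osei→Lot D ($146), Kapoor→Lot F ($117), Petrov→Lot A ($127), Leclerc→Lot E ($173), Ghosh→Lot C ($158); total welfare W = $721.
Osei receives Lot D at value $146, so the others get W − 146 = $575.
Without Osei: best allocation of the remaining 4 bidders over all 5 lots is Kapoor→Lot F ($117), Petrov→Lot D ($134), Leclerc→Lot E ($173), Ghosh→Lot C ($158), total $582.
VCG payment = (others' best without Osei) − (others' welfare with Osei) = 582 − 575 = $7.

Osei pays $7.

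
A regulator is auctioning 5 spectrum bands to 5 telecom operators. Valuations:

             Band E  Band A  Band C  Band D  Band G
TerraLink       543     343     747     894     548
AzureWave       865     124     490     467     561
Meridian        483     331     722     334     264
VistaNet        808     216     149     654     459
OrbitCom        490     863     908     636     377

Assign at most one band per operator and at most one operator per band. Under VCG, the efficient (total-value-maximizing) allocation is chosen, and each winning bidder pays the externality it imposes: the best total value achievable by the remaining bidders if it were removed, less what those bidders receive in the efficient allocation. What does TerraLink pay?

Efficient allocation: TerraLink→Band D ($894M), AzureWave→Band G ($561M), Meridian→Band C ($722M), VistaNet→Band E ($808M), OrbitCom→Band A ($863M); total welfare W = $3848M.
TerraLink receives Band D at value $894M, so the others get W − 894 = $2954M.
Without TerraLink: best allocation of the remaining 4 bidders over all 5 bands is AzureWave→Band E ($865M), Meridian→Band C ($722M), VistaNet→Band D ($654M), OrbitCom→Band A ($863M), total $3104M.
VCG payment = (others' best without TerraLink) − (others' welfare with TerraLink) = 3104 − 2954 = $150M.

TerraLink pays $150M.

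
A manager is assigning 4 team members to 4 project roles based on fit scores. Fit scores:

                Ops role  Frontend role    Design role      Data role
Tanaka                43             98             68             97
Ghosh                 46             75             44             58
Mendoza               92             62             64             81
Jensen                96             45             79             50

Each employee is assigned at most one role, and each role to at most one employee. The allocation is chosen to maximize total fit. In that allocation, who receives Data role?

Tanaka receives Data role.

Optimal: Tanaka→Data role (97 pts), Ghosh→Frontend role (75 pts), Mendoza→Ops role (92 pts), Jensen→Design role (79 pts) — total 97+75+92+79 = 343 pts.
Max-entry greedy (repeatedly take the single best remaining cell) gives 319 pts, worse by 24.
Tanaka's own top role is Frontend role (98 pts), but forcing Tanaka→Frontend role and reassigning the rest optimally gives only 327 pts — worse by 16.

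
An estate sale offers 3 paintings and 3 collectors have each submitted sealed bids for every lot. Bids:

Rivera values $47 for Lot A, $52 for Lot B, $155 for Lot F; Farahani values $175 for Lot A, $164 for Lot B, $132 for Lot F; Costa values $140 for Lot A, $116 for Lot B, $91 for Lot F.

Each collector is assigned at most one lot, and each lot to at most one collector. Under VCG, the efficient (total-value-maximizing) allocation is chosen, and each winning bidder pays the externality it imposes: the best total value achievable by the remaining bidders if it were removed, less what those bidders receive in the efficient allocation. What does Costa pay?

Efficient allocation: Rivera→Lot F ($155), Farahani→Lot B ($164), Costa→Lot A ($140); total welfare W = $459.
Costa receives Lot A at value $140, so the others get W − 140 = $319.
Without Costa: best allocation of the remaining 2 bidders over all 3 lots is Rivera→Lot F ($155), Farahani→Lot A ($175), total $330.
VCG payment = (others' best without Costa) − (others' welfare with Costa) = 330 − 319 = $11.

Costa pays $11.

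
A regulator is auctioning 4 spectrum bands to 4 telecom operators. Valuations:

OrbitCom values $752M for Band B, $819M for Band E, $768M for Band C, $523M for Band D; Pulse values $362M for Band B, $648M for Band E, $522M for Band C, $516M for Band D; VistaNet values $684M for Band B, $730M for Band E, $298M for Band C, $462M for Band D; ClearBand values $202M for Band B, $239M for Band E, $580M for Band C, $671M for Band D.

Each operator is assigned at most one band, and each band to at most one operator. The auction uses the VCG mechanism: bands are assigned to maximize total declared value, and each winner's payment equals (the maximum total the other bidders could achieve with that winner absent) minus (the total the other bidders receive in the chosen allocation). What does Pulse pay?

Efficient allocation: OrbitCom→Band C ($768M), Pulse→Band E ($648M), VistaNet→Band B ($684M), ClearBand→Band D ($671M); total welfare W = $2771M.
Pulse receives Band E at value $648M, so the others get W − 648 = $2123M.
Without Pulse: best allocation of the remaining 3 bidders over all 4 bands is OrbitCom→Band E ($819M), VistaNet→Band B ($684M), ClearBand→Band D ($671M), total $2174M.
VCG payment = (others' best without Pulse) − (others' welfare with Pulse) = 2174 − 2123 = $51M.

Pulse pays $51M.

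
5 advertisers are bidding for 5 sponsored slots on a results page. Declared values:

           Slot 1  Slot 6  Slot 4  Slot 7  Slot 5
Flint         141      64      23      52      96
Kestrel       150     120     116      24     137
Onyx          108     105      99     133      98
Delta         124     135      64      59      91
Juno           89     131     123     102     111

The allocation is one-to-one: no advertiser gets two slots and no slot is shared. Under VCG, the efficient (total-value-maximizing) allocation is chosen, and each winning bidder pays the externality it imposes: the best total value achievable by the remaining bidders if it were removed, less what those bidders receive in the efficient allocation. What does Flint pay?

Flint pays $13.

Efficient allocation: Flint→Slot 1 ($141), Kestrel→Slot 5 ($137), Onyx→Slot 7 ($133), Delta→Slot 6 ($135), Juno→Slot 4 ($123); total welfare W = $669.
Flint receives Slot 1 at value $141, so the others get W − 141 = $528.
Without Flint: best allocation of the remaining 4 bidders over all 5 slots is Kestrel→Slot 1 ($150), Onyx→Slot 7 ($133), Delta→Slot 6 ($135), Juno→Slot 4 ($123), total $541.
VCG payment = (others' best without Flint) − (others' welfare with Flint) = 541 − 528 = $13.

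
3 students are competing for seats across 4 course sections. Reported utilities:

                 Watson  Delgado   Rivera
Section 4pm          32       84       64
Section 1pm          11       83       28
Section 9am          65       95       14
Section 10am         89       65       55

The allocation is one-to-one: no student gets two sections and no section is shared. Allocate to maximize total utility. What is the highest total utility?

Treat this as an assignment problem: match each student to one section.
Optimal: Watson→Section 10am (89 points), Delgado→Section 9am (95 points), Rivera→Section 4pm (64 points) — total 89+95+64 = 248 points.
Column-greedy (each section in turn goes to its best remaining student) gives 177 points, worse by 71.
Next-best assignment: Watson→Section 10am, Delgado→Section 1pm, Rivera→Section 4pm = 236 points.
Swapping Watson↔Rivera (Watson→Section 4pm 32 points, Rivera→Section 10am 55 points) loses 66.

Max total: 248 points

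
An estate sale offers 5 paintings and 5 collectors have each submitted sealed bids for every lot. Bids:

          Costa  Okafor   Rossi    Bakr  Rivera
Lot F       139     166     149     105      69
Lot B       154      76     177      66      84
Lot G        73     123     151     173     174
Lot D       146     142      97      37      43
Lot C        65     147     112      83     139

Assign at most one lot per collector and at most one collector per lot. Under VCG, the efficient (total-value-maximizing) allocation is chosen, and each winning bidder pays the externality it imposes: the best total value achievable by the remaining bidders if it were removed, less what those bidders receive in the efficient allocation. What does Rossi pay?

Efficient allocation: Costa→Lot D ($146), Okafor→Lot F ($166), Rossi→Lot B ($177), Bakr→Lot G ($173), Rivera→Lot C ($139); total welfare W = $801.
Rossi receives Lot B at value $177, so the others get W − 177 = $624.
Without Rossi: best allocation of the remaining 4 bidders over all 5 lots is Costa→Lot B ($154), Okafor→Lot F ($166), Bakr→Lot G ($173), Rivera→Lot C ($139), total $632.
VCG payment = (others' best without Rossi) − (others' welfare with Rossi) = 632 − 624 = $8.

Rossi pays $8.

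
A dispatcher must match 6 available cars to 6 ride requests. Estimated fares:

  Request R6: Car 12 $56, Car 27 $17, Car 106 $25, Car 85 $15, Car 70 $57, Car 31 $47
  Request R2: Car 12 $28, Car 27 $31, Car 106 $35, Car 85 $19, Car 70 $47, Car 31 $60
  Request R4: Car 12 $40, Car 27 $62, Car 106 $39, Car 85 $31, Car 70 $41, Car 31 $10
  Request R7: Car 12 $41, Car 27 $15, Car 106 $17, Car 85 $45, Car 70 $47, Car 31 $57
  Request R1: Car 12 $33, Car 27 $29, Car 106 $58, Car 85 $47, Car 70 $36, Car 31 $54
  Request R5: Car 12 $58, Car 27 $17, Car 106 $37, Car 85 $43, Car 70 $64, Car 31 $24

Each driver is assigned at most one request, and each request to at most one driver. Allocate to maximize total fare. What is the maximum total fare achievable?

Maximum total: $345

Optimal: Car 12→Request R6 ($56), Car 27→Request R4 ($62), Car 106→Request R1 ($58), Car 85→Request R7 ($45), Car 70→Request R5 ($64), Car 31→Request R2 ($60) — total 56+62+58+45+64+60 = $345.
Swapping Car 12↔Car 106 (Car 12→Request R1 $33, Car 106→Request R6 $25) loses 56.
Checked against all permutations: $345 is optimal.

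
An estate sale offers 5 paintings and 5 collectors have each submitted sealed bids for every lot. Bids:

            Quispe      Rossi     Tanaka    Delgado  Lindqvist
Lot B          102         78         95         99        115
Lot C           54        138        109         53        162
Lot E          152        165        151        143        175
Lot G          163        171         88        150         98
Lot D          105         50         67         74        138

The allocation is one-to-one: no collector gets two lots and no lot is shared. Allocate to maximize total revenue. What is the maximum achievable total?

Optimal: Quispe→Lot G ($163), Rossi→Lot C ($138), Tanaka→Lot E ($151), Delgado→Lot B ($99), Lindqvist→Lot D ($138) — total 163+138+151+99+138 = $689.

Maximum total: $689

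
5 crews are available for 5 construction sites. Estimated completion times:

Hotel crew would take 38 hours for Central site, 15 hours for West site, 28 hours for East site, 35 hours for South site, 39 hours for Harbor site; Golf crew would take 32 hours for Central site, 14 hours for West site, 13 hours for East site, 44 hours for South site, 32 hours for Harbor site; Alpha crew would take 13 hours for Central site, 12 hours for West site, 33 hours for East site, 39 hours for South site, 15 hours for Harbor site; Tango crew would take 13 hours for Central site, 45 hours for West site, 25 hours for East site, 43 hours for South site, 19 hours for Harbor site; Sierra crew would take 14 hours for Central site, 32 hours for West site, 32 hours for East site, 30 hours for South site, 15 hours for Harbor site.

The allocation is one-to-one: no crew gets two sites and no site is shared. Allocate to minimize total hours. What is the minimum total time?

Optimal: Hotel crew→West site (15 hours), Golf crew→East site (13 hours), Alpha crew→Harbor site (15 hours), Tango crew→Central site (13 hours), Sierra crew→South site (30 hours) — total 15+13+15+13+30 = 86 hours.
Row-greedy (each crew in turn takes its cheapest remaining site) gives 90 hours, worse by 4.
Next-best assignment: Hotel crew→South site, Golf crew→East site, Alpha crew→West site, Tango crew→Central site, Sierra crew→Harbor site = 88 hours.

Minimum total: 86 hours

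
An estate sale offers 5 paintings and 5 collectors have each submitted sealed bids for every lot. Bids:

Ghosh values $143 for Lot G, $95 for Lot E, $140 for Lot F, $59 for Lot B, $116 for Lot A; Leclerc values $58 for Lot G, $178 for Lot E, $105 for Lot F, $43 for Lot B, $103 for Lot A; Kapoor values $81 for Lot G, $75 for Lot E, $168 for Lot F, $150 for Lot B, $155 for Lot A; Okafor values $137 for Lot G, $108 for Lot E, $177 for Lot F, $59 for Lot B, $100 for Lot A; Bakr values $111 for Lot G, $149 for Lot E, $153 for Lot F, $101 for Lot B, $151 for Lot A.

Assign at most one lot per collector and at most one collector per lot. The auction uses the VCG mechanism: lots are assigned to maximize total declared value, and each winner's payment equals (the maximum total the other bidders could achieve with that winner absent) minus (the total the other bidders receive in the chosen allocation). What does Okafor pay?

Okafor pays $18.

Efficient allocation: Ghosh→Lot G ($143), Leclerc→Lot E ($178), Kapoor→Lot B ($150), Okafor→Lot F ($177), Bakr→Lot A ($151); total welfare W = $799.
Okafor receives Lot F at value $177, so the others get W − 177 = $622.
Without Okafor: best allocation of the remaining 4 bidders over all 5 lots is Ghosh→Lot G ($143), Leclerc→Lot E ($178), Kapoor→Lot F ($168), Bakr→Lot A ($151), total $640.
VCG payment = (others' best without Okafor) − (others' welfare with Okafor) = 640 − 622 = $18.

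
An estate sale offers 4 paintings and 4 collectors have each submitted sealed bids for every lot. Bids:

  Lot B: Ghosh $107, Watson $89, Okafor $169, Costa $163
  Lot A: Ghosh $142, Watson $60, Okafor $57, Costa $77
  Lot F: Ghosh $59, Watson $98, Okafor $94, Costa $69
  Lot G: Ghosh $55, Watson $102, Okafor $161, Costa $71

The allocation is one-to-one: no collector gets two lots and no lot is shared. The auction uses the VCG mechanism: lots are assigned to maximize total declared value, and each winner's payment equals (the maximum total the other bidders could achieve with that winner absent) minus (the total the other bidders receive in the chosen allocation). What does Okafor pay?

Okafor pays $4.

Efficient allocation: Ghosh→Lot A ($142), Watson→Lot F ($98), Okafor→Lot G ($161), Costa→Lot B ($163); total welfare W = $564.
Okafor receives Lot G at value $161, so the others get W − 161 = $403.
Without Okafor: best allocation of the remaining 3 bidders over all 4 lots is Ghosh→Lot A ($142), Watson→Lot G ($102), Costa→Lot B ($163), total $407.
VCG payment = (others' best without Okafor) − (others' welfare with Okafor) = 407 − 403 = $4.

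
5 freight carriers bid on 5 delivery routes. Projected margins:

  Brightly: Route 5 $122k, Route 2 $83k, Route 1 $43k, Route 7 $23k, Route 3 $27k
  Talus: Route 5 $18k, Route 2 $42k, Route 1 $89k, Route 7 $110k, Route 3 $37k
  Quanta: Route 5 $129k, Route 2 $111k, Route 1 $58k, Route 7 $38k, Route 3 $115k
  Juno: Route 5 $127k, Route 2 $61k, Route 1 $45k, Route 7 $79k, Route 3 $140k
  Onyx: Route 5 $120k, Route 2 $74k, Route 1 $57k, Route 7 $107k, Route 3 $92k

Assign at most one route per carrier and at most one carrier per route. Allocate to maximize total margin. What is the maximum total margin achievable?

Treat this as an assignment problem: match each carrier to one route.
Optimal: Brightly→Route 5 ($122k), Talus→Route 1 ($89k), Quanta→Route 2 ($111k), Juno→Route 3 ($140k), Onyx→Route 7 ($107k) — total 122+89+111+140+107 = $569k.
Max-entry greedy (repeatedly take the single best remaining cell) gives $519k, worse by 50.

Max total: $569k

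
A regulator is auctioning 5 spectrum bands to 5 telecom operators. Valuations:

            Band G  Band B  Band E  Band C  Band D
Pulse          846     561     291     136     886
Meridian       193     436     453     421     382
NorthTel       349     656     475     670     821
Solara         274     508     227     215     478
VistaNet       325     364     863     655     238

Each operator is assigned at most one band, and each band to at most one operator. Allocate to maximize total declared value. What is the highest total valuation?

Max total: $3459M

Optimal: Pulse→Band G ($846M), Meridian→Band C ($421M), NorthTel→Band D ($821M), Solara→Band B ($508M), VistaNet→Band E ($863M) — total 846+421+821+508+863 = $3459M.
Row-greedy (each operator in turn takes its best remaining band) gives $2842M, worse by 617.
Next-best assignment: Pulse→Band G, Meridian→Band B, NorthTel→Band C, Solara→Band D, VistaNet→Band E = $3293M.
Swapping Solara↔Pulse (Solara→Band G $274M, Pulse→Band B $561M) loses 519.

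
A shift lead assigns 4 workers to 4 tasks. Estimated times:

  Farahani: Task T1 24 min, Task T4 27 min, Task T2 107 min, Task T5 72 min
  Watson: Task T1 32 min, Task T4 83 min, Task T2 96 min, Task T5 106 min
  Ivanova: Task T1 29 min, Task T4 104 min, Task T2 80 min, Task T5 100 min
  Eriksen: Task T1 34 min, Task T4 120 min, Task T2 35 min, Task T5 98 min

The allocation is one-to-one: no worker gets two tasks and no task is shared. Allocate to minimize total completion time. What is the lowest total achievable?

Min total: 194 min

Optimal: Farahani→Task T4 (27 min), Watson→Task T1 (32 min), Ivanova→Task T5 (100 min), Eriksen→Task T2 (35 min) — total 27+32+100+35 = 194 min.
Checked against all permutations: 194 min is optimal.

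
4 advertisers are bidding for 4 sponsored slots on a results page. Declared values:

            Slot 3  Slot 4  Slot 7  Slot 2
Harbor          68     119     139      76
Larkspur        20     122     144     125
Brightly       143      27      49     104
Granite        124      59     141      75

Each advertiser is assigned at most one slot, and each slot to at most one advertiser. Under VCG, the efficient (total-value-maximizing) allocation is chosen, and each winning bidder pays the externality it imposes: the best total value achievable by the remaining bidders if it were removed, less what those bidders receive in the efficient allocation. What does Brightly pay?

Efficient allocation: Harbor→Slot 4 ($119), Larkspur→Slot 2 ($125), Brightly→Slot 3 ($143), Granite→Slot 7 ($141); total welfare W = $528.
Brightly receives Slot 3 at value $143, so the others get W − 143 = $385.
Without Brightly: best allocation of the remaining 3 bidders over all 4 slots is Harbor→Slot 7 ($139), Larkspur→Slot 2 ($125), Granite→Slot 3 ($124), total $388.
VCG payment = (others' best without Brightly) − (others' welfare with Brightly) = 388 − 385 = $3.

Brightly pays $3.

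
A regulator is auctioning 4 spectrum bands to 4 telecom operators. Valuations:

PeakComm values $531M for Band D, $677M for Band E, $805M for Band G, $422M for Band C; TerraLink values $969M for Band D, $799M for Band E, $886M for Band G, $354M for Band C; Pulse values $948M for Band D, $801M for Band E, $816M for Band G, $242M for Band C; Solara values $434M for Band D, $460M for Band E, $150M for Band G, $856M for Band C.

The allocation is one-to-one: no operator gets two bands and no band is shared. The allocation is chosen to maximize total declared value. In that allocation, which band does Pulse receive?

Optimal: PeakComm→Band G ($805M), TerraLink→Band D ($969M), Pulse→Band E ($801M), Solara→Band C ($856M) — total 805+969+801+856 = $3431M.
Max-entry greedy (repeatedly take the single best remaining cell) gives $3318M, worse by 113.
Next-best assignment: PeakComm→Band G, TerraLink→Band E, Pulse→Band D, Solara→Band C = $3408M.
Swapping TerraLink↔PeakComm (TerraLink→Band G $886M, PeakComm→Band D $531M) loses 357.
No other one-to-one assignment exceeds $3431M.
Pulse's own top band is Band D ($948M), but forcing Pulse→Band D and reassigning the rest optimally gives only $3408M — worse by 23.

Pulse receives Band E.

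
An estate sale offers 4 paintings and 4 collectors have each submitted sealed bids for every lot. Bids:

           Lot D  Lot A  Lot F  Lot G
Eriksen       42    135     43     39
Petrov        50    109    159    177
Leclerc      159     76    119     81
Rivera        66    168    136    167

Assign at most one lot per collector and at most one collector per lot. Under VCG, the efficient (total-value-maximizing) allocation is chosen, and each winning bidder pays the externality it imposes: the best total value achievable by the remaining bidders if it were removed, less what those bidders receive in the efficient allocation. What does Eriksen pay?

Efficient allocation: Eriksen→Lot A ($135), Petrov→Lot F ($159), Leclerc→Lot D ($159), Rivera→Lot G ($167); total welfare W = $620.
Eriksen receives Lot A at value $135, so the others get W − 135 = $485.
Without Eriksen: best allocation of the remaining 3 bidders over all 4 lots is Petrov→Lot G ($177), Leclerc→Lot D ($159), Rivera→Lot A ($168), total $504.
VCG payment = (others' best without Eriksen) − (others' welfare with Eriksen) = 504 − 485 = $19.

Eriksen pays $19.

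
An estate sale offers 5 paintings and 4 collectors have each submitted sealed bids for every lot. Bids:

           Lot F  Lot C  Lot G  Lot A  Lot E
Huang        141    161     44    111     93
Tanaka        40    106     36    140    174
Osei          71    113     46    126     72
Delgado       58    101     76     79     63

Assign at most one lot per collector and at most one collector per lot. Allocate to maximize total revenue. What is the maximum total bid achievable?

Maximum total: $542

Optimal: Huang→Lot F ($141), Tanaka→Lot E ($174), Osei→Lot A ($126), Delgado→Lot C ($101) — total 141+174+126+101 = $542.
Swapping Huang↔Osei (Huang→Lot A $111, Osei→Lot F $71) loses 85.
Every other assignment is strictly worse.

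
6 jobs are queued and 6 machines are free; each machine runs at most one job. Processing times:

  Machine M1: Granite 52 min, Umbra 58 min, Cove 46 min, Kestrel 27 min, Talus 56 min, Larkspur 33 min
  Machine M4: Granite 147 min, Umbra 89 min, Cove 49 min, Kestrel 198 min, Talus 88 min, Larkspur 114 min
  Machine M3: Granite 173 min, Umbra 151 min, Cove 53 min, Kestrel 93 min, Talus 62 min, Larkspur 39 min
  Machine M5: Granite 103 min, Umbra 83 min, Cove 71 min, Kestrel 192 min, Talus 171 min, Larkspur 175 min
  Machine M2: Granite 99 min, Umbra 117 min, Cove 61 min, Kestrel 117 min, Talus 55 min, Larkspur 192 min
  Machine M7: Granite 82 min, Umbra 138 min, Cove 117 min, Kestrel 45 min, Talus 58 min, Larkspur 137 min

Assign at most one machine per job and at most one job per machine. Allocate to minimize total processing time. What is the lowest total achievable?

Optimal: Granite→Machine M1 (52 min), Umbra→Machine M5 (83 min), Cove→Machine M4 (49 min), Kestrel→Machine M7 (45 min), Talus→Machine M2 (55 min), Larkspur→Machine M3 (39 min) — total 52+83+49+45+55+39 = 323 min.

Min total: 323 min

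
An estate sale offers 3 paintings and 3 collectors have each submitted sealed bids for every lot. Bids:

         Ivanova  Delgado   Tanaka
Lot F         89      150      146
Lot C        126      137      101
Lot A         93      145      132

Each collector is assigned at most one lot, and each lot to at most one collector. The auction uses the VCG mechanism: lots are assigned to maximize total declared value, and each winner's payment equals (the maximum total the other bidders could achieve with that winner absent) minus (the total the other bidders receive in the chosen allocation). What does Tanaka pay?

Efficient allocation: Ivanova→Lot C ($126), Delgado→Lot A ($145), Tanaka→Lot F ($146); total welfare W = $417.
Tanaka receives Lot F at value $146, so the others get W − 146 = $271.
Without Tanaka: best allocation of the remaining 2 bidders over all 3 lots is Ivanova→Lot C ($126), Delgado→Lot F ($150), total $276.
VCG payment = (others' best without Tanaka) − (others' welfare with Tanaka) = 276 − 271 = $5.

Tanaka pays $5.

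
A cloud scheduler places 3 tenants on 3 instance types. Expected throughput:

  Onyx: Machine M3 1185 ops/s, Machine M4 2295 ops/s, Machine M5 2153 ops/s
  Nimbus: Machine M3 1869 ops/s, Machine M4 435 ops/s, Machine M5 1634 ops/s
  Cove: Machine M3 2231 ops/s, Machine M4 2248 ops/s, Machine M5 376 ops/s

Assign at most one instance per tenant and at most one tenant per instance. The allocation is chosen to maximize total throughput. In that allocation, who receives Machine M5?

Onyx receives Machine M5.

Optimal: Onyx→Machine M5 (2153 ops/s), Nimbus→Machine M3 (1869 ops/s), Cove→Machine M4 (2248 ops/s) — total 2153+1869+2248 = 6270 ops/s.
Row-greedy (each tenant in turn takes its best remaining instance) gives 4540 ops/s, worse by 1730.
Next-best assignment: Onyx→Machine M4, Nimbus→Machine M5, Cove→Machine M3 = 6160 ops/s.
Onyx's own top instance is Machine M4 (2295 ops/s), but forcing Onyx→Machine M4 and reassigning the rest optimally gives only 6160 ops/s — worse by 110.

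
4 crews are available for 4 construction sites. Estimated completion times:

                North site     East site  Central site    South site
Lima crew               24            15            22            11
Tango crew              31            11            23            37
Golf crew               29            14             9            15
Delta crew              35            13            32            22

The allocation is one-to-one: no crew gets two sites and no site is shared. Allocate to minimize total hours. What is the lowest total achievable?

Optimal: Lima crew→South site (11 hours), Tango crew→North site (31 hours), Golf crew→Central site (9 hours), Delta crew→East site (13 hours) — total 11+31+9+13 = 64 hours.
Min-entry greedy (repeatedly take the single cheapest remaining cell) gives 66 hours, worse by 2.

Min total: 64 hours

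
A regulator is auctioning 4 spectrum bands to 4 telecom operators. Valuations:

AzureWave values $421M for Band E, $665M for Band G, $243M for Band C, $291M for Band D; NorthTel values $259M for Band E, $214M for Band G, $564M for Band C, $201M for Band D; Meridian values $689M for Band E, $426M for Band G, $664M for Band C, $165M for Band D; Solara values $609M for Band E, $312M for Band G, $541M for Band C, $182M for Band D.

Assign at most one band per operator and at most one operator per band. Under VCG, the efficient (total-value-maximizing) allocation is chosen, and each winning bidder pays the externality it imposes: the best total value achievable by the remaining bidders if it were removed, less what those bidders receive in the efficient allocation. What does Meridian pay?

Efficient allocation: AzureWave→Band G ($665M), NorthTel→Band D ($201M), Meridian→Band C ($664M), Solara→Band E ($609M); total welfare W = $2139M.
Meridian receives Band C at value $664M, so the others get W − 664 = $1475M.
Without Meridian: best allocation of the remaining 3 bidders over all 4 bands is AzureWave→Band G ($665M), NorthTel→Band C ($564M), Solara→Band E ($609M), total $1838M.
VCG payment = (others' best without Meridian) − (others' welfare with Meridian) = 1838 − 1475 = $363M.

Meridian pays $363M.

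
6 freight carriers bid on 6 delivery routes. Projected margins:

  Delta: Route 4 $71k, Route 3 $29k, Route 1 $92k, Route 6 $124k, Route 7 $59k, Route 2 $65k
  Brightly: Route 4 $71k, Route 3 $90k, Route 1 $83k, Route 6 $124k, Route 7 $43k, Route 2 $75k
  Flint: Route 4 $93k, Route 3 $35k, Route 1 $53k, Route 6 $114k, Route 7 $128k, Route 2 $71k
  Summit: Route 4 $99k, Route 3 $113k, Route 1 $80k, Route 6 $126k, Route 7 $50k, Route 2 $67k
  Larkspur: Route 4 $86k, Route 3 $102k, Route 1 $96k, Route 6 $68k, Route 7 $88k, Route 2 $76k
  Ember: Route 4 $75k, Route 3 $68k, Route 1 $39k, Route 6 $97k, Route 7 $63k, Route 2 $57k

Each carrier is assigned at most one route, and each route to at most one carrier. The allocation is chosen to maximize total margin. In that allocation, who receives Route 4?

This is a one-to-one assignment (maximum-weight bipartite matching).
Optimal: Delta→Route 6 ($124k), Brightly→Route 2 ($75k), Flint→Route 7 ($128k), Summit→Route 3 ($113k), Larkspur→Route 1 ($96k), Ember→Route 4 ($75k) — total 124+75+128+113+96+75 = $611k.
Next-best assignment: Delta→Route 1, Brightly→Route 6, Flint→Route 7, Summit→Route 3, Larkspur→Route 2, Ember→Route 4 = $608k.
Ember's own top route is Route 6 ($97k), but forcing Ember→Route 6 and reassigning the rest optimally gives only $593k — worse by 18.

Ember receives Route 4.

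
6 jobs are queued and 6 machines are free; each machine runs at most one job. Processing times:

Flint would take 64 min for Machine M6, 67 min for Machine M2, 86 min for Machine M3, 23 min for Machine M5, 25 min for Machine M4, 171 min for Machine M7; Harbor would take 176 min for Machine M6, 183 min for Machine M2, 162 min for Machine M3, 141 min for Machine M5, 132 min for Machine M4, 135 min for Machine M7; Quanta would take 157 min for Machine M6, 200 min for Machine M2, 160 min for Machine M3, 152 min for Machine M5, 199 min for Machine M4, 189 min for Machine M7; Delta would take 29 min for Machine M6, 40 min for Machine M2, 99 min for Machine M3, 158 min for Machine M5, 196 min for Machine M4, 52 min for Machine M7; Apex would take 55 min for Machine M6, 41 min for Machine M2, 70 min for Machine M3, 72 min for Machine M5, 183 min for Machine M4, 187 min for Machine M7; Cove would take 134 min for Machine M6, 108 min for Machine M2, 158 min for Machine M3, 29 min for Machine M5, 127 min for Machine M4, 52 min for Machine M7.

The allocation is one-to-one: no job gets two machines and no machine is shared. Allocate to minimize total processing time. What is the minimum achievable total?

This is the linear assignment problem.
Optimal: Flint→Machine M4 (25 min), Harbor→Machine M7 (135 min), Quanta→Machine M3 (160 min), Delta→Machine M6 (29 min), Apex→Machine M2 (41 min), Cove→Machine M5 (29 min) — total 25+135+160+29+41+29 = 419 min.
Row-greedy (each job in turn takes its cheapest remaining machine) gives 474 min, worse by 55.
Swapping Flint↔Delta (Flint→Machine M6 64 min, Delta→Machine M4 196 min) adds 206.
No other one-to-one assignment undercuts 419 min.

Minimum total: 419 min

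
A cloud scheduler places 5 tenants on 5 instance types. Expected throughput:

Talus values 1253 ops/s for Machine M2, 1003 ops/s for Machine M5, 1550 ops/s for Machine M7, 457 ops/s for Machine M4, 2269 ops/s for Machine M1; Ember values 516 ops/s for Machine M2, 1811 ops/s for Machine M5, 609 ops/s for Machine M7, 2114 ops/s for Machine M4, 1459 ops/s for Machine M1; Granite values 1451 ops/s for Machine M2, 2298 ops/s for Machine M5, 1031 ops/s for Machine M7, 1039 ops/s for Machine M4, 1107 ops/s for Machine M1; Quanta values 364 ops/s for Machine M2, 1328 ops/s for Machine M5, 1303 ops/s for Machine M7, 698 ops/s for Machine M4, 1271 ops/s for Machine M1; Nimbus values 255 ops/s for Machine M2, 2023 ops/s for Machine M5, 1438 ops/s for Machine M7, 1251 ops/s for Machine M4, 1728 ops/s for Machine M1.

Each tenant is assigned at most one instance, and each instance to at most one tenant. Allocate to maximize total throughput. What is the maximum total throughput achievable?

This is a one-to-one assignment (maximum-weight bipartite matching).
Optimal: Talus→Machine M1 (2269 ops/s), Ember→Machine M4 (2114 ops/s), Granite→Machine M2 (1451 ops/s), Quanta→Machine M7 (1303 ops/s), Nimbus→Machine M5 (2023 ops/s) — total 2269+2114+1451+1303+2023 = 9160 ops/s.
Row-greedy (each tenant in turn takes its best remaining instance) gives 8239 ops/s, worse by 921.
Next-best assignment: Talus→Machine M2, Ember→Machine M4, Granite→Machine M5, Quanta→Machine M7, Nimbus→Machine M1 = 8696 ops/s.
Swapping Quanta↔Nimbus (Quanta→Machine M5 1328 ops/s, Nimbus→Machine M7 1438 ops/s) loses 560.

Maximum total: 9160 ops/s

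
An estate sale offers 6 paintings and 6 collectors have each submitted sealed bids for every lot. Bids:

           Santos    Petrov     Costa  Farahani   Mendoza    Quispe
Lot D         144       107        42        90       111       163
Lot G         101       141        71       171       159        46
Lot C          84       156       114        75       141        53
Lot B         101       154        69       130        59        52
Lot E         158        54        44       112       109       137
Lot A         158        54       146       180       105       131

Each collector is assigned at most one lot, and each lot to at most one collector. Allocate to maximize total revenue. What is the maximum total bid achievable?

Optimal: Santos→Lot E ($158), Petrov→Lot B ($154), Costa→Lot A ($146), Farahani→Lot G ($171), Mendoza→Lot C ($141), Quispe→Lot D ($163) — total 158+154+146+171+141+163 = $933.
Column-greedy (each lot in turn goes to its best remaining collector) gives $846, worse by 87.
Checked against all permutations: $933 is optimal.

Maximum total: $933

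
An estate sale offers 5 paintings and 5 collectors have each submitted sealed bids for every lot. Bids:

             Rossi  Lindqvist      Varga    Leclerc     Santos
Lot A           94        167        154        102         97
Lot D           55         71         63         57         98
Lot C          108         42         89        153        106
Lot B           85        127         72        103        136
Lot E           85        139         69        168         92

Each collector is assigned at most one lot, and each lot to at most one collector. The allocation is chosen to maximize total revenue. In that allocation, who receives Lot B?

Optimal: Rossi→Lot C ($108), Lindqvist→Lot B ($127), Varga→Lot A ($154), Leclerc→Lot E ($168), Santos→Lot D ($98) — total 108+127+154+168+98 = $655.
Column-greedy (each lot in turn goes to its best remaining collector) gives $572, worse by 83.
Next-best assignment: Rossi→Lot C, Lindqvist→Lot A, Varga→Lot D, Leclerc→Lot E, Santos→Lot B = $642.
No other one-to-one assignment exceeds $655.
Lindqvist's own top lot is Lot A ($167), but forcing Lindqvist→Lot A and reassigning the rest optimally gives only $642 — worse by 13.

Lindqvist receives Lot B.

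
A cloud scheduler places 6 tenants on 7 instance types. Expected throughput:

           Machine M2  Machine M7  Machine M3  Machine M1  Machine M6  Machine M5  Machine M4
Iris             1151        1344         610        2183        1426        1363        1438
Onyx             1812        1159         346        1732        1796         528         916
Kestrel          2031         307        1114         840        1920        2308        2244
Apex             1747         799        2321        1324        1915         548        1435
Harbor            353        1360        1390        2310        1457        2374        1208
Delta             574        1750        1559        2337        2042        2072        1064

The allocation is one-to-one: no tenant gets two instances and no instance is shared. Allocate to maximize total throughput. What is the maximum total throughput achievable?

Maximum total: 12976 ops/s

Optimal: Iris→Machine M1 (2183 ops/s), Onyx→Machine M2 (1812 ops/s), Kestrel→Machine M4 (2244 ops/s), Apex→Machine M3 (2321 ops/s), Harbor→Machine M5 (2374 ops/s), Delta→Machine M6 (2042 ops/s) — total 2183+1812+2244+2321+2374+2042 = 12976 ops/s.
Column-greedy (each instance in turn goes to its best remaining tenant) gives 11571 ops/s, worse by 1405.
Checked against all permutations: 12976 ops/s is optimal.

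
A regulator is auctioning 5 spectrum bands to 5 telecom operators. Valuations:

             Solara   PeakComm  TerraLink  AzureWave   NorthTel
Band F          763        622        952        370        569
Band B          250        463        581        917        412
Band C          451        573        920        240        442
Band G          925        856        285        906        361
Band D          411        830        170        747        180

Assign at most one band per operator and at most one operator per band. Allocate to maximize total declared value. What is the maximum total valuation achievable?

Maximum total: $4161M

This is the linear assignment problem.
Optimal: Solara→Band G ($925M), PeakComm→Band D ($830M), TerraLink→Band C ($920M), AzureWave→Band B ($917M), NorthTel→Band F ($569M) — total 925+830+920+917+569 = $4161M.
Swapping PeakComm↔AzureWave (PeakComm→Band B $463M, AzureWave→Band D $747M) loses 537.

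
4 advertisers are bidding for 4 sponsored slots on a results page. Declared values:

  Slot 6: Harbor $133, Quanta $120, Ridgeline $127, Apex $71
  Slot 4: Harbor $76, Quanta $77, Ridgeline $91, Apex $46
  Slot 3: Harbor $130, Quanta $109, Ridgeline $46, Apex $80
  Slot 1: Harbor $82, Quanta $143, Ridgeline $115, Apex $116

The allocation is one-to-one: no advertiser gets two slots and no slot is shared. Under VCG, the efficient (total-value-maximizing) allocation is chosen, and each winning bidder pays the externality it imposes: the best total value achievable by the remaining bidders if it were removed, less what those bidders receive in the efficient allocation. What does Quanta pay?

Quanta pays $36.

Efficient allocation: Harbor→Slot 3 ($130), Quanta→Slot 6 ($120), Ridgeline→Slot 4 ($91), Apex→Slot 1 ($116); total welfare W = $457.
Quanta receives Slot 6 at value $120, so the others get W − 120 = $337.
Without Quanta: best allocation of the remaining 3 bidders over all 4 slots is Harbor→Slot 3 ($130), Ridgeline→Slot 6 ($127), Apex→Slot 1 ($116), total $373.
VCG payment = (others' best without Quanta) − (others' welfare with Quanta) = 373 − 337 = $36.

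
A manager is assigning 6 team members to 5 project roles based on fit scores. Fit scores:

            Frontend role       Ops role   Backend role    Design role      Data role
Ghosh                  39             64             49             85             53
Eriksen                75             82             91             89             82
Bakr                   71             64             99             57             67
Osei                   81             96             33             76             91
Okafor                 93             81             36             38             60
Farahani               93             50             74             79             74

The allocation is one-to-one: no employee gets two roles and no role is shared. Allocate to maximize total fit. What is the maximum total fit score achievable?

Max total: 455 pts

Optimal: Okafor→Frontend role (93 pts), Osei→Ops role (96 pts), Bakr→Backend role (99 pts), Ghosh→Design role (85 pts), Eriksen→Data role (82 pts) — total 93+96+99+85+82 = 455 pts.
Column-greedy (each role in turn goes to its best remaining employee) gives 451 pts, worse by 4.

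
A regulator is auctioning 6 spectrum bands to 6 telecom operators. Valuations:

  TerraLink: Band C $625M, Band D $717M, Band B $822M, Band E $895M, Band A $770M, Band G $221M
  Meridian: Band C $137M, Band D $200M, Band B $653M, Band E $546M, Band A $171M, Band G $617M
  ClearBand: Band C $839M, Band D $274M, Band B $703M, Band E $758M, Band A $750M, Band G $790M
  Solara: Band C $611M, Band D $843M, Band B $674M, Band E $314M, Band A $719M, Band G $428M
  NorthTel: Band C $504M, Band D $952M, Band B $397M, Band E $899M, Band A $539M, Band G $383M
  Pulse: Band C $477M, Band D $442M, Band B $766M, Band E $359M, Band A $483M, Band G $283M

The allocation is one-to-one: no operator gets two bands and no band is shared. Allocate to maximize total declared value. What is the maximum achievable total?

Max total: $4788M

This is the linear assignment problem.
Optimal: TerraLink→Band E ($895M), Meridian→Band G ($617M), ClearBand→Band C ($839M), Solara→Band A ($719M), NorthTel→Band D ($952M), Pulse→Band B ($766M) — total 895+617+839+719+952+766 = $4788M.
Row-greedy (each operator in turn takes its best remaining band) gives $4052M, worse by 736.
Next-best assignment: TerraLink→Band A, Meridian→Band G, ClearBand→Band C, Solara→Band D, NorthTel→Band E, Pulse→Band B = $4734M.
Swapping NorthTel↔Pulse (NorthTel→Band B $397M, Pulse→Band D $442M) loses 879.
Checked against all permutations: $4788M is optimal.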